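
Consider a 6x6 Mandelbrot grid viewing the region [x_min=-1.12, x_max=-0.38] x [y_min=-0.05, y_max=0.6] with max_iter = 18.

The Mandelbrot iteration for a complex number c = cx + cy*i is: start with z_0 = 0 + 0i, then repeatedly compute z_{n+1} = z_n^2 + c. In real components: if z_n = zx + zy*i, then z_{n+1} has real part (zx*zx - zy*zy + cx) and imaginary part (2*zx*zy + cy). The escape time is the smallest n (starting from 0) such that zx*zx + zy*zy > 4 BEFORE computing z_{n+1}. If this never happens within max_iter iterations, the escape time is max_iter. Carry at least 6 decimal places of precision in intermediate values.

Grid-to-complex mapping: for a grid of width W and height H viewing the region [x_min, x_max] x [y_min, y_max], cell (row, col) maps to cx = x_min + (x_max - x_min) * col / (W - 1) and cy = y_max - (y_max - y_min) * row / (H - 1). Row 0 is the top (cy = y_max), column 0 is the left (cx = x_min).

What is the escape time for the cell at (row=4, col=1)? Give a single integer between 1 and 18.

Answer: 18

Derivation:
z_0 = 0 + 0i, c = -0.9720 + 0.0800i
Iter 1: z = -0.9720 + 0.0800i, |z|^2 = 0.9512
Iter 2: z = -0.0336 + -0.0755i, |z|^2 = 0.0068
Iter 3: z = -0.9766 + 0.0851i, |z|^2 = 0.9609
Iter 4: z = -0.0255 + -0.0862i, |z|^2 = 0.0081
Iter 5: z = -0.9788 + 0.0844i, |z|^2 = 0.9651
Iter 6: z = -0.0211 + -0.0852i, |z|^2 = 0.0077
Iter 7: z = -0.9788 + 0.0836i, |z|^2 = 0.9651
Iter 8: z = -0.0209 + -0.0837i, |z|^2 = 0.0074
Iter 9: z = -0.9786 + 0.0835i, |z|^2 = 0.9646
Iter 10: z = -0.0214 + -0.0834i, |z|^2 = 0.0074
Iter 11: z = -0.9785 + 0.0836i, |z|^2 = 0.9644
Iter 12: z = -0.0215 + -0.0835i, |z|^2 = 0.0074
Iter 13: z = -0.9785 + 0.0836i, |z|^2 = 0.9645
Iter 14: z = -0.0215 + -0.0836i, |z|^2 = 0.0075
Iter 15: z = -0.9785 + 0.0836i, |z|^2 = 0.9645
Iter 16: z = -0.0215 + -0.0836i, |z|^2 = 0.0074
Iter 17: z = -0.9785 + 0.0836i, |z|^2 = 0.9645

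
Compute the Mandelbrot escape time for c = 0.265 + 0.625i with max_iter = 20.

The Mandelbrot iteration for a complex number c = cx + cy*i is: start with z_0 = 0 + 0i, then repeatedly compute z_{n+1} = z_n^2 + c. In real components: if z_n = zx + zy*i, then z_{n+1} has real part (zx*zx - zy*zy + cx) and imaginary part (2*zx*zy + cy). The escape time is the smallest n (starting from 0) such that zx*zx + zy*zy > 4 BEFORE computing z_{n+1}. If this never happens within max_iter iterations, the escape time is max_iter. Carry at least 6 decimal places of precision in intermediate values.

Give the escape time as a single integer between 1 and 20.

Answer: 11

Derivation:
z_0 = 0 + 0i, c = 0.2650 + 0.6250i
Iter 1: z = 0.2650 + 0.6250i, |z|^2 = 0.4608
Iter 2: z = -0.0554 + 0.9563i, |z|^2 = 0.9175
Iter 3: z = -0.6463 + 0.5190i, |z|^2 = 0.6872
Iter 4: z = 0.4134 + -0.0460i, |z|^2 = 0.1730
Iter 5: z = 0.4337 + 0.5870i, |z|^2 = 0.5327
Iter 6: z = 0.1086 + 1.1342i, |z|^2 = 1.2982
Iter 7: z = -1.0097 + 0.8713i, |z|^2 = 1.7785
Iter 8: z = 0.5253 + -1.1344i, |z|^2 = 1.5628
Iter 9: z = -0.7459 + -0.5668i, |z|^2 = 0.8776
Iter 10: z = 0.5002 + 1.4705i, |z|^2 = 2.4127
Iter 11: z = -1.6473 + 2.0961i, |z|^2 = 7.1071
Escaped at iteration 11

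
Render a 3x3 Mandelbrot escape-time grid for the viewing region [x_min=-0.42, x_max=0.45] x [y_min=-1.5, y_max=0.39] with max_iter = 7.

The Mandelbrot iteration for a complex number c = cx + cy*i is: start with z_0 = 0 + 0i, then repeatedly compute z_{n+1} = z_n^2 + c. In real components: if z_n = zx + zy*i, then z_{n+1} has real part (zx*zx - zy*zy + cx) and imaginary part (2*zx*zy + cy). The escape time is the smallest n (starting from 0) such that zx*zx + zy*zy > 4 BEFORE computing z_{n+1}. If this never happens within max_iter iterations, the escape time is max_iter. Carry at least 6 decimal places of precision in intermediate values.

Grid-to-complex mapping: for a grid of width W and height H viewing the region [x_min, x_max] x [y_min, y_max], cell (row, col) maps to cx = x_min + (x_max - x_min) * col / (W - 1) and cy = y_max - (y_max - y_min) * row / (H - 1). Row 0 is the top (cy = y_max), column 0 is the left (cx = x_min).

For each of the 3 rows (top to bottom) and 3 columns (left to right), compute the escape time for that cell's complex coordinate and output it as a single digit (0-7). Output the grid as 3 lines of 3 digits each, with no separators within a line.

Answer: 777
775
222

Derivation:
(row=0, col=0): c = -0.4200 + 0.3900i → escape time 7
(row=0, col=1): c = 0.0150 + 0.3900i → escape time 7
(row=0, col=2): c = 0.4500 + 0.3900i → escape time 7
(row=1, col=0): c = -0.4200 + -0.5550i → escape time 7
(row=1, col=1): c = 0.0150 + -0.5550i → escape time 7
(row=1, col=2): c = 0.4500 + -0.5550i → escape time 5
(row=2, col=0): c = -0.4200 + -1.5000i → escape time 2
(row=2, col=1): c = 0.0150 + -1.5000i → escape time 2
(row=2, col=2): c = 0.4500 + -1.5000i → escape time 2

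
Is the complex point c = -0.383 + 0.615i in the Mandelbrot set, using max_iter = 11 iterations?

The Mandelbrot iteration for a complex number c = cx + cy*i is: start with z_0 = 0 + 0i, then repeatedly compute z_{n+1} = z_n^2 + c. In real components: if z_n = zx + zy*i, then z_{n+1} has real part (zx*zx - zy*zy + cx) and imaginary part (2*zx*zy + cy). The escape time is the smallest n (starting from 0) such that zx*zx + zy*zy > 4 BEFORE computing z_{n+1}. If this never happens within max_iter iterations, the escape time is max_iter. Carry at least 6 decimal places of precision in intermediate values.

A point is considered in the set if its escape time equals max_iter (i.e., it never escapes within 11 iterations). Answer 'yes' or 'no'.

z_0 = 0 + 0i, c = -0.3830 + 0.6150i
Iter 1: z = -0.3830 + 0.6150i, |z|^2 = 0.5249
Iter 2: z = -0.6145 + 0.1439i, |z|^2 = 0.3984
Iter 3: z = -0.0261 + 0.4381i, |z|^2 = 0.1926
Iter 4: z = -0.5743 + 0.5922i, |z|^2 = 0.6805
Iter 5: z = -0.4039 + -0.0651i, |z|^2 = 0.1674
Iter 6: z = -0.2241 + 0.6676i, |z|^2 = 0.4959
Iter 7: z = -0.7785 + 0.3157i, |z|^2 = 0.7057
Iter 8: z = 0.1233 + 0.1234i, |z|^2 = 0.0304
Iter 9: z = -0.3830 + 0.6454i, |z|^2 = 0.5633
Iter 10: z = -0.6529 + 0.1206i, |z|^2 = 0.4408
Did not escape in 11 iterations → in set

Answer: yes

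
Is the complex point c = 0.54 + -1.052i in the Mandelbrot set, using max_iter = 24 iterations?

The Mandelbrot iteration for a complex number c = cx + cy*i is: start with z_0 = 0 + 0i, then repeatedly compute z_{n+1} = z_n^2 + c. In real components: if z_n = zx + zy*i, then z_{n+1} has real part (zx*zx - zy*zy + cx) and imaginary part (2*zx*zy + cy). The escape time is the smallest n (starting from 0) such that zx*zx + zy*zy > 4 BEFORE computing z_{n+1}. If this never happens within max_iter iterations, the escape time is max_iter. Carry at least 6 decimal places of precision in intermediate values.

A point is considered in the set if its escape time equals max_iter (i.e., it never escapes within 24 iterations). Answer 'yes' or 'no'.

Answer: no

Derivation:
z_0 = 0 + 0i, c = 0.5400 + -1.0520i
Iter 1: z = 0.5400 + -1.0520i, |z|^2 = 1.3983
Iter 2: z = -0.2751 + -2.1882i, |z|^2 = 4.8637
Escaped at iteration 2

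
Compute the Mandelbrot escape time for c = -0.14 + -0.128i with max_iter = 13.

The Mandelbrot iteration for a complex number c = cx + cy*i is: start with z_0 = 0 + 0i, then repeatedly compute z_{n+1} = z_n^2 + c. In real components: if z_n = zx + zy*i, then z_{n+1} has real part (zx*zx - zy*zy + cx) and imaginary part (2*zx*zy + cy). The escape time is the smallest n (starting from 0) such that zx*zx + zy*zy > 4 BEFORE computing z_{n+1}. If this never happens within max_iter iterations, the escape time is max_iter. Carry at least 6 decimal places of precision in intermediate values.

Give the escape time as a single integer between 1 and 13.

Answer: 13

Derivation:
z_0 = 0 + 0i, c = -0.1400 + -0.1280i
Iter 1: z = -0.1400 + -0.1280i, |z|^2 = 0.0360
Iter 2: z = -0.1368 + -0.0922i, |z|^2 = 0.0272
Iter 3: z = -0.1298 + -0.1028i, |z|^2 = 0.0274
Iter 4: z = -0.1337 + -0.1013i, |z|^2 = 0.0281
Iter 5: z = -0.1324 + -0.1009i, |z|^2 = 0.0277
Iter 6: z = -0.1327 + -0.1013i, |z|^2 = 0.0279
Iter 7: z = -0.1327 + -0.1011i, |z|^2 = 0.0278
Iter 8: z = -0.1326 + -0.1012i, |z|^2 = 0.0278
Iter 9: z = -0.1326 + -0.1012i, |z|^2 = 0.0278
Iter 10: z = -0.1326 + -0.1012i, |z|^2 = 0.0278
Iter 11: z = -0.1326 + -0.1012i, |z|^2 = 0.0278
Iter 12: z = -0.1326 + -0.1012i, |z|^2 = 0.0278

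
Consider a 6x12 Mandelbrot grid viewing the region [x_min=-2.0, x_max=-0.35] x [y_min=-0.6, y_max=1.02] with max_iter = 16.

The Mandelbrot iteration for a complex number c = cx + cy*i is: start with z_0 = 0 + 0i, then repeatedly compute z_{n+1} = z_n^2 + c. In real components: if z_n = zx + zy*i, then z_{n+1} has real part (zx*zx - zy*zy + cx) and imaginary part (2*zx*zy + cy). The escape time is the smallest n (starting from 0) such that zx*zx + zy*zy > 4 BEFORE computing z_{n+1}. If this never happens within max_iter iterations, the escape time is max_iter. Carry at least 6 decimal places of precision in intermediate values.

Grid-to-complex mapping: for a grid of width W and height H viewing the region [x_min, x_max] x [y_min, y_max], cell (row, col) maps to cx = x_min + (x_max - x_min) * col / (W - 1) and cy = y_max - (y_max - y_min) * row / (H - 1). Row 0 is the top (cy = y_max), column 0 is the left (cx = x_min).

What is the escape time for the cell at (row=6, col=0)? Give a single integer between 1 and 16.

z_0 = 0 + 0i, c = -2.0000 + 0.1364i
Iter 1: z = -2.0000 + 0.1364i, |z|^2 = 4.0186
Escaped at iteration 1

Answer: 1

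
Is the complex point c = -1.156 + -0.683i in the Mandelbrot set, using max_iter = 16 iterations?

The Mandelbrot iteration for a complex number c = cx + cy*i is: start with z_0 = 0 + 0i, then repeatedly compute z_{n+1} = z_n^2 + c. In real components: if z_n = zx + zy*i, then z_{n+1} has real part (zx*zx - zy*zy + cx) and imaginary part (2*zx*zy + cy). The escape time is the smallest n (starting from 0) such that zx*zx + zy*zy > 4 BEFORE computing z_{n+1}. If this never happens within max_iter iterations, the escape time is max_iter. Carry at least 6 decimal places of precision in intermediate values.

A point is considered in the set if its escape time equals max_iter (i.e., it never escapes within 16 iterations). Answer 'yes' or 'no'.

Answer: no

Derivation:
z_0 = 0 + 0i, c = -1.1560 + -0.6830i
Iter 1: z = -1.1560 + -0.6830i, |z|^2 = 1.8028
Iter 2: z = -0.2862 + 0.8961i, |z|^2 = 0.8849
Iter 3: z = -1.8771 + -1.1958i, |z|^2 = 4.9536
Escaped at iteration 3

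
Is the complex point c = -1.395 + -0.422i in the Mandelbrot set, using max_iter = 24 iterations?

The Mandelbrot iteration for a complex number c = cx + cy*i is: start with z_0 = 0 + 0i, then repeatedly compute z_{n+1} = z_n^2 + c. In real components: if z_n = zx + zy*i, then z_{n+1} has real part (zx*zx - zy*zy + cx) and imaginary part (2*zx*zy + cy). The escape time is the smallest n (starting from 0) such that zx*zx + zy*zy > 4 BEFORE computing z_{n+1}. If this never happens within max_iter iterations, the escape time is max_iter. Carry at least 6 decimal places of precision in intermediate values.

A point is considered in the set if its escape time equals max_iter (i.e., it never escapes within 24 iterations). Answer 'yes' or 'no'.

Answer: no

Derivation:
z_0 = 0 + 0i, c = -1.3950 + -0.4220i
Iter 1: z = -1.3950 + -0.4220i, |z|^2 = 2.1241
Iter 2: z = 0.3729 + 0.7554i, |z|^2 = 0.7097
Iter 3: z = -1.8265 + 0.1414i, |z|^2 = 3.3562
Iter 4: z = 1.9212 + -0.9386i, |z|^2 = 4.5718
Escaped at iteration 4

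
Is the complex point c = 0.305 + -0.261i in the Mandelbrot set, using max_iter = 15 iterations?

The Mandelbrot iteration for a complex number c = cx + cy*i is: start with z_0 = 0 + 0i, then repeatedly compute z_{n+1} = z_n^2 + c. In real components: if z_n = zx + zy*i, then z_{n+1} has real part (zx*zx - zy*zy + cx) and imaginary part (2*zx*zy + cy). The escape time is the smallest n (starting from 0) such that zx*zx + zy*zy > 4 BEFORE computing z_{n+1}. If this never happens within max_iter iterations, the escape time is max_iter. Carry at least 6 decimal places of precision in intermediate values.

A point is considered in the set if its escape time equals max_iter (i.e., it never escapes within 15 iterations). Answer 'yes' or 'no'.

Answer: yes

Derivation:
z_0 = 0 + 0i, c = 0.3050 + -0.2610i
Iter 1: z = 0.3050 + -0.2610i, |z|^2 = 0.1611
Iter 2: z = 0.3299 + -0.4202i, |z|^2 = 0.2854
Iter 3: z = 0.2373 + -0.5383i, |z|^2 = 0.3460
Iter 4: z = 0.0716 + -0.5164i, |z|^2 = 0.2718
Iter 5: z = 0.0434 + -0.3349i, |z|^2 = 0.1141
Iter 6: z = 0.1947 + -0.2901i, |z|^2 = 0.1221
Iter 7: z = 0.2588 + -0.3740i, |z|^2 = 0.2068
Iter 8: z = 0.2321 + -0.4545i, |z|^2 = 0.2605
Iter 9: z = 0.1523 + -0.4720i, |z|^2 = 0.2460
Iter 10: z = 0.1054 + -0.4047i, |z|^2 = 0.1749
Iter 11: z = 0.1523 + -0.3463i, |z|^2 = 0.1431
Iter 12: z = 0.2083 + -0.3665i, |z|^2 = 0.1777
Iter 13: z = 0.2141 + -0.4136i, |z|^2 = 0.2169
Iter 14: z = 0.1797 + -0.4381i, |z|^2 = 0.2242
Did not escape in 15 iterations → in set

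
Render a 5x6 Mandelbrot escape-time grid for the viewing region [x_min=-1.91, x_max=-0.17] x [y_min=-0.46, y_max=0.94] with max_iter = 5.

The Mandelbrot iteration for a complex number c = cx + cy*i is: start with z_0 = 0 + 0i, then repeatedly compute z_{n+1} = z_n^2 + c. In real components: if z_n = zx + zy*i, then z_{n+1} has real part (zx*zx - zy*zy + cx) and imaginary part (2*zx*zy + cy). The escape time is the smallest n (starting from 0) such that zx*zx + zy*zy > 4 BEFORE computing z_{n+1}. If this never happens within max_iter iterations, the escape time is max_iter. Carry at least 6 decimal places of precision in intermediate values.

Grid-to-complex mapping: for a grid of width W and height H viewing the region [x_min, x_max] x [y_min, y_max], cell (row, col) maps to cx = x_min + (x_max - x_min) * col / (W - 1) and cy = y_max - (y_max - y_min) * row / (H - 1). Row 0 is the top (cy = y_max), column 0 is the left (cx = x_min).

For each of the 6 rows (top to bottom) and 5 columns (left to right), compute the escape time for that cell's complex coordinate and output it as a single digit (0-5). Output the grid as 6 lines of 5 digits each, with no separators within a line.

Answer: 13345
13455
34555
45555
45555
23555

Derivation:
(row=0, col=0): c = -1.9100 + 0.9400i → escape time 1
(row=0, col=1): c = -1.4750 + 0.9400i → escape time 3
(row=0, col=2): c = -1.0400 + 0.9400i → escape time 3
(row=0, col=3): c = -0.6050 + 0.9400i → escape time 4
(row=0, col=4): c = -0.1700 + 0.9400i → escape time 5
(row=1, col=0): c = -1.9100 + 0.6600i → escape time 1
(row=1, col=1): c = -1.4750 + 0.6600i → escape time 3
(row=1, col=2): c = -1.0400 + 0.6600i → escape time 4
(row=1, col=3): c = -0.6050 + 0.6600i → escape time 5
(row=1, col=4): c = -0.1700 + 0.6600i → escape time 5
(row=2, col=0): c = -1.9100 + 0.3800i → escape time 3
(row=2, col=1): c = -1.4750 + 0.3800i → escape time 4
(row=2, col=2): c = -1.0400 + 0.3800i → escape time 5
(row=2, col=3): c = -0.6050 + 0.3800i → escape time 5
(row=2, col=4): c = -0.1700 + 0.3800i → escape time 5
(row=3, col=0): c = -1.9100 + 0.1000i → escape time 4
(row=3, col=1): c = -1.4750 + 0.1000i → escape time 5
(row=3, col=2): c = -1.0400 + 0.1000i → escape time 5
(row=3, col=3): c = -0.6050 + 0.1000i → escape time 5
(row=3, col=4): c = -0.1700 + 0.1000i → escape time 5
(row=4, col=0): c = -1.9100 + -0.1800i → escape time 4
(row=4, col=1): c = -1.4750 + -0.1800i → escape time 5
(row=4, col=2): c = -1.0400 + -0.1800i → escape time 5
(row=4, col=3): c = -0.6050 + -0.1800i → escape time 5
(row=4, col=4): c = -0.1700 + -0.1800i → escape time 5
(row=5, col=0): c = -1.9100 + -0.4600i → escape time 2
(row=5, col=1): c = -1.4750 + -0.4600i → escape time 3
(row=5, col=2): c = -1.0400 + -0.4600i → escape time 5
(row=5, col=3): c = -0.6050 + -0.4600i → escape time 5
(row=5, col=4): c = -0.1700 + -0.4600i → escape time 5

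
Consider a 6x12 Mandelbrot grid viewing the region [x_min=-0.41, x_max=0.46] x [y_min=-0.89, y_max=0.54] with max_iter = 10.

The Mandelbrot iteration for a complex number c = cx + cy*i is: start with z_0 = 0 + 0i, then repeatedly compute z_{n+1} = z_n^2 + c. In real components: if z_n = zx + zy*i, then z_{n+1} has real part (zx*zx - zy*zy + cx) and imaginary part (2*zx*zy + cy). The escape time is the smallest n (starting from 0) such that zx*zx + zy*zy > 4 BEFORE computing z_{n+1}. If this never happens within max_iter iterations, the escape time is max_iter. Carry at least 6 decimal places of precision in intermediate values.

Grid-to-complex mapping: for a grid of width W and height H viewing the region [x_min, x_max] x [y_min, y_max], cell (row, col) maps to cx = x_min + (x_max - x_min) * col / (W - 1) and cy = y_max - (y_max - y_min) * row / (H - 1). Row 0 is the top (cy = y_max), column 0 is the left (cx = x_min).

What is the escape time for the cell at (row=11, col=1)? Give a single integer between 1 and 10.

Answer: 10

Derivation:
z_0 = 0 + 0i, c = -0.2360 + -0.8900i
Iter 1: z = -0.2360 + -0.8900i, |z|^2 = 0.8478
Iter 2: z = -0.9724 + -0.4699i, |z|^2 = 1.1664
Iter 3: z = 0.4887 + 0.0239i, |z|^2 = 0.2394
Iter 4: z = 0.0023 + -0.8666i, |z|^2 = 0.7511
Iter 5: z = -0.9870 + -0.8940i, |z|^2 = 1.7735
Iter 6: z = -0.0609 + 0.8748i, |z|^2 = 0.7690
Iter 7: z = -0.9976 + -0.9966i, |z|^2 = 1.9885
Iter 8: z = -0.2341 + 1.0985i, |z|^2 = 1.2614
Iter 9: z = -1.3878 + -1.4043i, |z|^2 = 3.8981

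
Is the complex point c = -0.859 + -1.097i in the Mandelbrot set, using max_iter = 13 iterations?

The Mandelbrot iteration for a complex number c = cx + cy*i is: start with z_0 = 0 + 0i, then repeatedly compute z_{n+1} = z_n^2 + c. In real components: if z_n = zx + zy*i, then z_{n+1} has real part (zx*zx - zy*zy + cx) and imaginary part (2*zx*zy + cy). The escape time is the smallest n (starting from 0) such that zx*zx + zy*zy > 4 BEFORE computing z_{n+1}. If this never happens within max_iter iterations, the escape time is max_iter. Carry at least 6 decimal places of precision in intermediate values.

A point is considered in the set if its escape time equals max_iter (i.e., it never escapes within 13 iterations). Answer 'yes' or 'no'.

Answer: no

Derivation:
z_0 = 0 + 0i, c = -0.8590 + -1.0970i
Iter 1: z = -0.8590 + -1.0970i, |z|^2 = 1.9413
Iter 2: z = -1.3245 + 0.7876i, |z|^2 = 2.3748
Iter 3: z = 0.2750 + -3.1835i, |z|^2 = 10.2104
Escaped at iteration 3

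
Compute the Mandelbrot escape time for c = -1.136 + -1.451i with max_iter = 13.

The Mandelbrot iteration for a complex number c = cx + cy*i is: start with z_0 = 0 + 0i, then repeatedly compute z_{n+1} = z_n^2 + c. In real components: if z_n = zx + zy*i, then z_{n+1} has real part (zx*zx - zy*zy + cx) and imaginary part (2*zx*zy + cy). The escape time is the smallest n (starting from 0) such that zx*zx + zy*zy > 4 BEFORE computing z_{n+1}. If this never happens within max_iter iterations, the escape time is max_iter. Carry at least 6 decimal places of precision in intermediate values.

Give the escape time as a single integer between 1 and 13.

Answer: 2

Derivation:
z_0 = 0 + 0i, c = -1.1360 + -1.4510i
Iter 1: z = -1.1360 + -1.4510i, |z|^2 = 3.3959
Iter 2: z = -1.9509 + 1.8457i, |z|^2 = 7.2125
Escaped at iteration 2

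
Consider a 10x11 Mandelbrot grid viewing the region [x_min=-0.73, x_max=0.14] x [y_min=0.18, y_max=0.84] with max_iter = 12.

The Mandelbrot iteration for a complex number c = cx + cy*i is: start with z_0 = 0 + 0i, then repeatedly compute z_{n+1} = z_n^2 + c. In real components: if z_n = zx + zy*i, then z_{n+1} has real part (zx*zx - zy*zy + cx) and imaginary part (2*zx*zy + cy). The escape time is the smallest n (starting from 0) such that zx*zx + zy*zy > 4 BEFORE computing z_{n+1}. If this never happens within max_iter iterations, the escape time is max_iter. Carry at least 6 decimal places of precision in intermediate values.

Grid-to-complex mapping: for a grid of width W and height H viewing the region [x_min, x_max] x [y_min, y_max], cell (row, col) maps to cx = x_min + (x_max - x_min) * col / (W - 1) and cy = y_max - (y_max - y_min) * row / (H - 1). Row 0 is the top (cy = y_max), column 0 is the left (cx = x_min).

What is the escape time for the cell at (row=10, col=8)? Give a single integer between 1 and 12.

Answer: 12

Derivation:
z_0 = 0 + 0i, c = 0.0433 + 0.1800i
Iter 1: z = 0.0433 + 0.1800i, |z|^2 = 0.0343
Iter 2: z = 0.0128 + 0.1956i, |z|^2 = 0.0384
Iter 3: z = 0.0052 + 0.1850i, |z|^2 = 0.0343
Iter 4: z = 0.0091 + 0.1819i, |z|^2 = 0.0332
Iter 5: z = 0.0103 + 0.1833i, |z|^2 = 0.0337
Iter 6: z = 0.0098 + 0.1838i, |z|^2 = 0.0339
Iter 7: z = 0.0097 + 0.1836i, |z|^2 = 0.0338
Iter 8: z = 0.0097 + 0.1835i, |z|^2 = 0.0338
Iter 9: z = 0.0097 + 0.1836i, |z|^2 = 0.0338
Iter 10: z = 0.0097 + 0.1836i, |z|^2 = 0.0338
Iter 11: z = 0.0097 + 0.1836i, |z|^2 = 0.0338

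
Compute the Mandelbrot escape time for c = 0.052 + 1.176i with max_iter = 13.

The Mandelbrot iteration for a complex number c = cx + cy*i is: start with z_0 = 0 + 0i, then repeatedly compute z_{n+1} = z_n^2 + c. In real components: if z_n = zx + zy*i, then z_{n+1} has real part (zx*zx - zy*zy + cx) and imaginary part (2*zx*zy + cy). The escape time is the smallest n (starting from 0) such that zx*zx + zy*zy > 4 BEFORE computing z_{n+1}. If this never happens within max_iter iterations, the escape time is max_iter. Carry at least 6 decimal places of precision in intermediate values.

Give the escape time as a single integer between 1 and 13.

Answer: 3

Derivation:
z_0 = 0 + 0i, c = 0.0520 + 1.1760i
Iter 1: z = 0.0520 + 1.1760i, |z|^2 = 1.3857
Iter 2: z = -1.3283 + 1.2983i, |z|^2 = 3.4499
Iter 3: z = 0.1307 + -2.2730i, |z|^2 = 5.1836
Escaped at iteration 3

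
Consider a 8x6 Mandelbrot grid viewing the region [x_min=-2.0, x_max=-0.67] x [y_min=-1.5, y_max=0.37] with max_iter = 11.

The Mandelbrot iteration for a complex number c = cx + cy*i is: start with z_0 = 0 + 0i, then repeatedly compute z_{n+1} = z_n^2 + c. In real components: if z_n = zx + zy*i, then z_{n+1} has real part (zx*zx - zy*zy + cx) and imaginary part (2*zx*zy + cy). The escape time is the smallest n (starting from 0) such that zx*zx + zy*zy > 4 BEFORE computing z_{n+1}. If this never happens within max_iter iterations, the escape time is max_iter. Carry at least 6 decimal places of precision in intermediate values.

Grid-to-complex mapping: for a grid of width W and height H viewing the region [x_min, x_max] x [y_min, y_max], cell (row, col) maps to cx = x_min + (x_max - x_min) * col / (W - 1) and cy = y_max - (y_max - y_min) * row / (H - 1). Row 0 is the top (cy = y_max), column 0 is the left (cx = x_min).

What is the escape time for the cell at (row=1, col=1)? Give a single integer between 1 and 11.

z_0 = 0 + 0i, c = -1.8100 + -0.0040i
Iter 1: z = -1.8100 + -0.0040i, |z|^2 = 3.2761
Iter 2: z = 1.4661 + 0.0105i, |z|^2 = 2.1495
Iter 3: z = 0.3393 + 0.0267i, |z|^2 = 0.1158
Iter 4: z = -1.6956 + 0.0141i, |z|^2 = 2.8752
Iter 5: z = 1.0648 + -0.0519i, |z|^2 = 1.1366
Iter 6: z = -0.6788 + -0.1146i, |z|^2 = 0.4739
Iter 7: z = -1.3624 + 0.1516i, |z|^2 = 1.8790
Iter 8: z = 0.0230 + -0.4171i, |z|^2 = 0.1745
Iter 9: z = -1.9835 + -0.0232i, |z|^2 = 3.9346
Iter 10: z = 2.1236 + 0.0881i, |z|^2 = 4.5172
Escaped at iteration 10

Answer: 10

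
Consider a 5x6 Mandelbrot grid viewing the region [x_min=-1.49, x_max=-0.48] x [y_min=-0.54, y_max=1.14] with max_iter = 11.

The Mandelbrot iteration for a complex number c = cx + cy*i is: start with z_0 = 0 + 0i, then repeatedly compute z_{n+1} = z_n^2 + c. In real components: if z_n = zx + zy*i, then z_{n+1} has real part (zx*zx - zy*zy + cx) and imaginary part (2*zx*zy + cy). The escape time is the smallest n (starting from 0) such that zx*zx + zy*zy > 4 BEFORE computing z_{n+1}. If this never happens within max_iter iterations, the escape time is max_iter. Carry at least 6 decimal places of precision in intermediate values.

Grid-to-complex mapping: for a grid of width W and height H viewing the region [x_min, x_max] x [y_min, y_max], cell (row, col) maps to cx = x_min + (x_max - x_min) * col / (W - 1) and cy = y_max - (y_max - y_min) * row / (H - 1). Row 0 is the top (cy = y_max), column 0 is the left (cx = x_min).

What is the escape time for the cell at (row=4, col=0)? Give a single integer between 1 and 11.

Answer: 5

Derivation:
z_0 = 0 + 0i, c = -1.4900 + -0.2040i
Iter 1: z = -1.4900 + -0.2040i, |z|^2 = 2.2617
Iter 2: z = 0.6885 + 0.4039i, |z|^2 = 0.6372
Iter 3: z = -1.1791 + 0.3522i, |z|^2 = 1.5144
Iter 4: z = -0.2237 + -1.0346i, |z|^2 = 1.1203
Iter 5: z = -2.5103 + 0.2588i, |z|^2 = 6.3684
Escaped at iteration 5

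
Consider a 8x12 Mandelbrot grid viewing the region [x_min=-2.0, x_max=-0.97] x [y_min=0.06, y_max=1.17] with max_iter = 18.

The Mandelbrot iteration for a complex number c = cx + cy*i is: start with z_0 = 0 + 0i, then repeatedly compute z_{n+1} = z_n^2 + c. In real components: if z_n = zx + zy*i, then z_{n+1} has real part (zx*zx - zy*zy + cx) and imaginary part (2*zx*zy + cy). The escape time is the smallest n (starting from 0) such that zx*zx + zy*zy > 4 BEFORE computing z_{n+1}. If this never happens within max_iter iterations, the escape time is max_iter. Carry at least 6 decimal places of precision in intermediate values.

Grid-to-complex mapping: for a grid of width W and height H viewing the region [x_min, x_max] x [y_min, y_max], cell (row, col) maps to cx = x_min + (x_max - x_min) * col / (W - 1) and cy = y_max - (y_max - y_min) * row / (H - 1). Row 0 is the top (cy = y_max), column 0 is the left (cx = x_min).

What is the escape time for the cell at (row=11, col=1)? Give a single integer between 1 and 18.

Answer: 6

Derivation:
z_0 = 0 + 0i, c = -1.8529 + 0.0600i
Iter 1: z = -1.8529 + 0.0600i, |z|^2 = 3.4367
Iter 2: z = 1.5766 + -0.1623i, |z|^2 = 2.5121
Iter 3: z = 0.6065 + -0.4519i, |z|^2 = 0.5721
Iter 4: z = -1.6892 + -0.4882i, |z|^2 = 3.0917
Iter 5: z = 0.7622 + 1.7093i, |z|^2 = 3.5027
Iter 6: z = -4.1936 + 2.6657i, |z|^2 = 24.6920
Escaped at iteration 6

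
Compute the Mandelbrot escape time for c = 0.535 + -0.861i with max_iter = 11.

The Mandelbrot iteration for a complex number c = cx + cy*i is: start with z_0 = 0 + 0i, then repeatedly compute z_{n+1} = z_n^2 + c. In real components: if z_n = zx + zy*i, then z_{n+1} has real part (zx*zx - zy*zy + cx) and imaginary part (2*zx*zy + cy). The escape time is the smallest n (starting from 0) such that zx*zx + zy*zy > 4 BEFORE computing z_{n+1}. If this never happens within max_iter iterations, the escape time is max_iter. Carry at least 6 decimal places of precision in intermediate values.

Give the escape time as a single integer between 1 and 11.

z_0 = 0 + 0i, c = 0.5350 + -0.8610i
Iter 1: z = 0.5350 + -0.8610i, |z|^2 = 1.0275
Iter 2: z = 0.0799 + -1.7823i, |z|^2 = 3.1829
Iter 3: z = -2.6351 + -1.1458i, |z|^2 = 8.2567
Escaped at iteration 3

Answer: 3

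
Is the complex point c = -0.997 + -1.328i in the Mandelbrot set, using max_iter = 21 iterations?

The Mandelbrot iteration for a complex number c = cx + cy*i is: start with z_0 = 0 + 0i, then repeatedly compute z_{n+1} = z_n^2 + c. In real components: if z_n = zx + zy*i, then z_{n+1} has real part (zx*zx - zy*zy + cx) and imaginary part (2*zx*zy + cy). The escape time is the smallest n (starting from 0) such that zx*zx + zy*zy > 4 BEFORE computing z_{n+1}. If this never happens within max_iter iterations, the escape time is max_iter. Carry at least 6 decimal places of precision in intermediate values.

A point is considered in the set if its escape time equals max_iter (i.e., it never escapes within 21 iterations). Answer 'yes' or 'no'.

z_0 = 0 + 0i, c = -0.9970 + -1.3280i
Iter 1: z = -0.9970 + -1.3280i, |z|^2 = 2.7576
Iter 2: z = -1.7666 + 1.3200i, |z|^2 = 4.8633
Escaped at iteration 2

Answer: no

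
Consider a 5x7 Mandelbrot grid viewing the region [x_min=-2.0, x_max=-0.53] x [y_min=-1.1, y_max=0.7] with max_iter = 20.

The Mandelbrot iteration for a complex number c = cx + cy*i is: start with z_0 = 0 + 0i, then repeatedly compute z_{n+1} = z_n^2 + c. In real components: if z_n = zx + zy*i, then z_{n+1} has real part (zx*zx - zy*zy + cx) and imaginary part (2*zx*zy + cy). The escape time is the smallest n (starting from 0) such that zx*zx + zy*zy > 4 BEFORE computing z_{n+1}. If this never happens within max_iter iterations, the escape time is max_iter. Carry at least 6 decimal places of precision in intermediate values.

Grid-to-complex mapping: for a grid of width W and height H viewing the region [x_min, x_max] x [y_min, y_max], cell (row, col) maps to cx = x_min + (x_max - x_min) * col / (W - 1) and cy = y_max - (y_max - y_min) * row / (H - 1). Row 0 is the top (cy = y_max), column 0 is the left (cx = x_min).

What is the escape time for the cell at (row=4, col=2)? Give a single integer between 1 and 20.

z_0 = 0 + 0i, c = -1.2650 + -0.5000i
Iter 1: z = -1.2650 + -0.5000i, |z|^2 = 1.8502
Iter 2: z = 0.0852 + 0.7650i, |z|^2 = 0.5925
Iter 3: z = -1.8430 + -0.3696i, |z|^2 = 3.5331
Iter 4: z = 1.9949 + 0.8623i, |z|^2 = 4.7233
Escaped at iteration 4

Answer: 4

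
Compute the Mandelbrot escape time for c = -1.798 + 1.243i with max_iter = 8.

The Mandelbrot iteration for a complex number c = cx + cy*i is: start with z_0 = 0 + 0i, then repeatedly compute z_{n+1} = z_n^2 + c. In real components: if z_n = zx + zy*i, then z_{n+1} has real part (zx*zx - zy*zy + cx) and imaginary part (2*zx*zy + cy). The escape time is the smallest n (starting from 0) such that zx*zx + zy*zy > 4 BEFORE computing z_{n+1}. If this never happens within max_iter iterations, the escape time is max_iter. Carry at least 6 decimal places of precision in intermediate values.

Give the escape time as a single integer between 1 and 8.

z_0 = 0 + 0i, c = -1.7980 + 1.2430i
Iter 1: z = -1.7980 + 1.2430i, |z|^2 = 4.7779
Escaped at iteration 1

Answer: 1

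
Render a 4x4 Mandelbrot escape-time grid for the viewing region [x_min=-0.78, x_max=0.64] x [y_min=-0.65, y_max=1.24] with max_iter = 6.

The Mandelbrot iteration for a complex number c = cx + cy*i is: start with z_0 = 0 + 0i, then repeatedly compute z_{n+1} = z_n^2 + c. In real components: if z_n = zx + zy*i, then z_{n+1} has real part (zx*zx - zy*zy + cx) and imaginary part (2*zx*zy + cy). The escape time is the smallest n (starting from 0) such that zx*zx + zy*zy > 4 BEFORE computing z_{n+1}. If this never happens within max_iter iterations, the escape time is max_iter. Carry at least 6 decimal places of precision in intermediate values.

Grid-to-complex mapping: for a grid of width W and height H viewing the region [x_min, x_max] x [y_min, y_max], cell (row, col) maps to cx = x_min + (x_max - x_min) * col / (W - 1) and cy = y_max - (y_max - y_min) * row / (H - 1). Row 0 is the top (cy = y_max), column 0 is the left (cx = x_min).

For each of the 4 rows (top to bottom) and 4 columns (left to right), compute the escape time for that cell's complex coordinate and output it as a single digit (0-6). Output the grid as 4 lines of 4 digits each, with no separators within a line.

(row=0, col=0): c = -0.7800 + 1.2400i → escape time 3
(row=0, col=1): c = -0.3067 + 1.2400i → escape time 3
(row=0, col=2): c = 0.1667 + 1.2400i → escape time 2
(row=0, col=3): c = 0.6400 + 1.2400i → escape time 2
(row=1, col=0): c = -0.7800 + 0.6100i → escape time 5
(row=1, col=1): c = -0.3067 + 0.6100i → escape time 6
(row=1, col=2): c = 0.1667 + 0.6100i → escape time 6
(row=1, col=3): c = 0.6400 + 0.6100i → escape time 3
(row=2, col=0): c = -0.7800 + -0.0200i → escape time 6
(row=2, col=1): c = -0.3067 + -0.0200i → escape time 6
(row=2, col=2): c = 0.1667 + -0.0200i → escape time 6
(row=2, col=3): c = 0.6400 + -0.0200i → escape time 4
(row=3, col=0): c = -0.7800 + -0.6500i → escape time 5
(row=3, col=1): c = -0.3067 + -0.6500i → escape time 6
(row=3, col=2): c = 0.1667 + -0.6500i → escape time 6
(row=3, col=3): c = 0.6400 + -0.6500i → escape time 3

Answer: 3322
5663
6664
5663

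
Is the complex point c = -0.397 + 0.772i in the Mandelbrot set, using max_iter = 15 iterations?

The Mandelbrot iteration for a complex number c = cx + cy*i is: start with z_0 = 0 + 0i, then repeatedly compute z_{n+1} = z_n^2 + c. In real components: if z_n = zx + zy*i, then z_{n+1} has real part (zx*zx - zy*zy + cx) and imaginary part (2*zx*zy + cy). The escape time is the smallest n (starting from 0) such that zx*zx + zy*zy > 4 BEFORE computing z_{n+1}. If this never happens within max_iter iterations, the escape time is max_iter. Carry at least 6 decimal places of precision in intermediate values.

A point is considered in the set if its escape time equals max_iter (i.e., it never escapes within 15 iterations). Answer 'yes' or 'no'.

Answer: no

Derivation:
z_0 = 0 + 0i, c = -0.3970 + 0.7720i
Iter 1: z = -0.3970 + 0.7720i, |z|^2 = 0.7536
Iter 2: z = -0.8354 + 0.1590i, |z|^2 = 0.7231
Iter 3: z = 0.2756 + 0.5063i, |z|^2 = 0.3323
Iter 4: z = -0.5774 + 1.0510i, |z|^2 = 1.4381
Iter 5: z = -1.1683 + -0.4417i, |z|^2 = 1.5600
Iter 6: z = 0.7727 + 1.8041i, |z|^2 = 3.8520
Iter 7: z = -3.0548 + 3.5602i, |z|^2 = 22.0069
Escaped at iteration 7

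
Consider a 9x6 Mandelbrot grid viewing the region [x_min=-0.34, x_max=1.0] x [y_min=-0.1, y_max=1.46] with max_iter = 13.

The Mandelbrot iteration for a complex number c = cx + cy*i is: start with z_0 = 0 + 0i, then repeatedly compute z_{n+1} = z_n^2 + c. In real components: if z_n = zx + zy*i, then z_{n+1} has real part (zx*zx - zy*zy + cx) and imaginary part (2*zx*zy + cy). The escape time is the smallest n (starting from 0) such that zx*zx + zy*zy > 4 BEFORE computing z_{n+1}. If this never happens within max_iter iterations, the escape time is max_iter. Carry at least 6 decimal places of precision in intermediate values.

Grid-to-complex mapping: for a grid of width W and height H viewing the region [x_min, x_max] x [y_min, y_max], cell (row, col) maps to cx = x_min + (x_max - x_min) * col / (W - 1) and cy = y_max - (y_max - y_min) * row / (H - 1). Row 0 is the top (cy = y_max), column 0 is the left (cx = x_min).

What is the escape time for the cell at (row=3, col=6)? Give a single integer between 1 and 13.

Answer: 3

Derivation:
z_0 = 0 + 0i, c = 0.6650 + 0.5240i
Iter 1: z = 0.6650 + 0.5240i, |z|^2 = 0.7168
Iter 2: z = 0.8326 + 1.2209i, |z|^2 = 2.1840
Iter 3: z = -0.1323 + 2.5572i, |z|^2 = 6.5568
Escaped at iteration 3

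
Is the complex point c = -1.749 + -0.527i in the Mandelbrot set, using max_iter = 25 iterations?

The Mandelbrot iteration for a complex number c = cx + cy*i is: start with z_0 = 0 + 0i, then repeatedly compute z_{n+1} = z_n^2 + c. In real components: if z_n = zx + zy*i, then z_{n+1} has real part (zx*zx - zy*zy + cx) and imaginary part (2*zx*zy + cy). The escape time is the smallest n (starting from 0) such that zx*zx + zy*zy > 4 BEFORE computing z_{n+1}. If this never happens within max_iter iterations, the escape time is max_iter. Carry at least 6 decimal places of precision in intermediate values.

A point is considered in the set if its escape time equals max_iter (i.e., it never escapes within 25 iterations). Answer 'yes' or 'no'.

Answer: no

Derivation:
z_0 = 0 + 0i, c = -1.7490 + -0.5270i
Iter 1: z = -1.7490 + -0.5270i, |z|^2 = 3.3367
Iter 2: z = 1.0323 + 1.3164i, |z|^2 = 2.7986
Iter 3: z = -2.4164 + 2.1909i, |z|^2 = 10.6391
Escaped at iteration 3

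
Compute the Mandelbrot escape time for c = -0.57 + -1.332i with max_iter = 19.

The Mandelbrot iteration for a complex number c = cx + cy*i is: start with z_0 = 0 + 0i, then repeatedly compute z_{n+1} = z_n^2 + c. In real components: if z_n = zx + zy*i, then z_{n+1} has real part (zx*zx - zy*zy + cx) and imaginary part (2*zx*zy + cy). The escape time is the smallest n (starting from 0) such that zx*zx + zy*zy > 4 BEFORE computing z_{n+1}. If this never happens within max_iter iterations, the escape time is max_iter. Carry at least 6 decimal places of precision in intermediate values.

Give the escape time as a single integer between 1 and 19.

z_0 = 0 + 0i, c = -0.5700 + -1.3320i
Iter 1: z = -0.5700 + -1.3320i, |z|^2 = 2.0991
Iter 2: z = -2.0193 + 0.1865i, |z|^2 = 4.1124
Escaped at iteration 2

Answer: 2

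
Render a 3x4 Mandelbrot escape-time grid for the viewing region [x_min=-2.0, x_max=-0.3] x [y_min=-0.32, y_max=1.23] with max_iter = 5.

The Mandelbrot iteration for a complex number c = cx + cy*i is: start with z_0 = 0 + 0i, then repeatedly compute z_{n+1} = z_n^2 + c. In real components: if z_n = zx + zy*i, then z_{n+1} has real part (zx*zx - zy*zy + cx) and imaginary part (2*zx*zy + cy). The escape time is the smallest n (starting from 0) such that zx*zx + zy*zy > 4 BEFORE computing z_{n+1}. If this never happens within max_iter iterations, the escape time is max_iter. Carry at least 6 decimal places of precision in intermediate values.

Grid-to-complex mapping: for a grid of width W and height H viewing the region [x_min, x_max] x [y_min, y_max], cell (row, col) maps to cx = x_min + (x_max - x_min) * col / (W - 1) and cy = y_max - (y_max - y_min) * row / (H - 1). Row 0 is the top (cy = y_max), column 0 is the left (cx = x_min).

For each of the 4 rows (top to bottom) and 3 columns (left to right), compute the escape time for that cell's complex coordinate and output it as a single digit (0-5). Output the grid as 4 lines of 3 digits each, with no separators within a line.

Answer: 123
135
155
155

Derivation:
(row=0, col=0): c = -2.0000 + 1.2300i → escape time 1
(row=0, col=1): c = -1.1500 + 1.2300i → escape time 2
(row=0, col=2): c = -0.3000 + 1.2300i → escape time 3
(row=1, col=0): c = -2.0000 + 0.7133i → escape time 1
(row=1, col=1): c = -1.1500 + 0.7133i → escape time 3
(row=1, col=2): c = -0.3000 + 0.7133i → escape time 5
(row=2, col=0): c = -2.0000 + 0.1967i → escape time 1
(row=2, col=1): c = -1.1500 + 0.1967i → escape time 5
(row=2, col=2): c = -0.3000 + 0.1967i → escape time 5
(row=3, col=0): c = -2.0000 + -0.3200i → escape time 1
(row=3, col=1): c = -1.1500 + -0.3200i → escape time 5
(row=3, col=2): c = -0.3000 + -0.3200i → escape time 5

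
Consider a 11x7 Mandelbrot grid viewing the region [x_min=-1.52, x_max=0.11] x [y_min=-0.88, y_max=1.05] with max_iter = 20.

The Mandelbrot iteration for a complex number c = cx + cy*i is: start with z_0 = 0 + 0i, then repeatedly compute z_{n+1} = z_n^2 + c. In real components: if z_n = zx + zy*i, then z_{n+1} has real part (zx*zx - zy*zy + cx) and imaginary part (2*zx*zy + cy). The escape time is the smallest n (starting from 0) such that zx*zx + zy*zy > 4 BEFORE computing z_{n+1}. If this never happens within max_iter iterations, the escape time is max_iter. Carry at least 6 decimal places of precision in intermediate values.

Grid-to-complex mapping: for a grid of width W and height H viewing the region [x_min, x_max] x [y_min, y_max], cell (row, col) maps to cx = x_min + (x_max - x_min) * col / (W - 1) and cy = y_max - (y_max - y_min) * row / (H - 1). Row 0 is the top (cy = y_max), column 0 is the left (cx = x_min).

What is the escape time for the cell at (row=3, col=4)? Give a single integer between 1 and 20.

z_0 = 0 + 0i, c = -0.8680 + 0.0850i
Iter 1: z = -0.8680 + 0.0850i, |z|^2 = 0.7606
Iter 2: z = -0.1218 + -0.0626i, |z|^2 = 0.0187
Iter 3: z = -0.8571 + 0.1002i, |z|^2 = 0.7446
Iter 4: z = -0.1435 + -0.0868i, |z|^2 = 0.0281
Iter 5: z = -0.8550 + 0.1099i, |z|^2 = 0.7430
Iter 6: z = -0.1491 + -0.1029i, |z|^2 = 0.0328
Iter 7: z = -0.8564 + 0.1157i, |z|^2 = 0.7467
Iter 8: z = -0.1480 + -0.1132i, |z|^2 = 0.0347
Iter 9: z = -0.8589 + 0.1185i, |z|^2 = 0.7517
Iter 10: z = -0.1443 + -0.1186i, |z|^2 = 0.0349
Iter 11: z = -0.8612 + 0.1192i, |z|^2 = 0.7559
Iter 12: z = -0.1405 + -0.1204i, |z|^2 = 0.0342
Iter 13: z = -0.8627 + 0.1188i, |z|^2 = 0.7584
Iter 14: z = -0.1378 + -0.1200i, |z|^2 = 0.0334
Iter 15: z = -0.8634 + 0.1181i, |z|^2 = 0.7594
Iter 16: z = -0.1364 + -0.1189i, |z|^2 = 0.0328
Iter 17: z = -0.8635 + 0.1174i, |z|^2 = 0.7595
Iter 18: z = -0.1361 + -0.1178i, |z|^2 = 0.0324
Iter 19: z = -0.8634 + 0.1171i, |z|^2 = 0.7591

Answer: 20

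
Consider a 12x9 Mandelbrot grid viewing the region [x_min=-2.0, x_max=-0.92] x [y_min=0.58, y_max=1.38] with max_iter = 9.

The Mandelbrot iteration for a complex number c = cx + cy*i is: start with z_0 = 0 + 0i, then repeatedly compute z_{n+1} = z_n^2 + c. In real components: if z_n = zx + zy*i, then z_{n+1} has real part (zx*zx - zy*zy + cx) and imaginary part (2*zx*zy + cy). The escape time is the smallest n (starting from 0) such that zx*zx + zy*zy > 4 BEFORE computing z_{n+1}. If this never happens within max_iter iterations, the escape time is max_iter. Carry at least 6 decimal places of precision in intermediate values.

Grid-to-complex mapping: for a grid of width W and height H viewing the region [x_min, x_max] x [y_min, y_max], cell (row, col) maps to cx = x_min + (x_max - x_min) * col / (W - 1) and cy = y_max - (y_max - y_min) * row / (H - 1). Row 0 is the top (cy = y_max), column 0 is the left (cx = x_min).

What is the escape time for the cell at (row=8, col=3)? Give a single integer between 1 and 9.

Answer: 3

Derivation:
z_0 = 0 + 0i, c = -1.7055 + 0.5800i
Iter 1: z = -1.7055 + 0.5800i, |z|^2 = 3.2450
Iter 2: z = 0.8667 + -1.3983i, |z|^2 = 2.7065
Iter 3: z = -2.9096 + -1.8439i, |z|^2 = 11.8656
Escaped at iteration 3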